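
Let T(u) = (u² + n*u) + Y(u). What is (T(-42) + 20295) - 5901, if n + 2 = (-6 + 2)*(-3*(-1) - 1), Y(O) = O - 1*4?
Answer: 16532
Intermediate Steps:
Y(O) = -4 + O (Y(O) = O - 4 = -4 + O)
n = -10 (n = -2 + (-6 + 2)*(-3*(-1) - 1) = -2 - 4*(3 - 1) = -2 - 4*2 = -2 - 8 = -10)
T(u) = -4 + u² - 9*u (T(u) = (u² - 10*u) + (-4 + u) = -4 + u² - 9*u)
(T(-42) + 20295) - 5901 = ((-4 + (-42)² - 9*(-42)) + 20295) - 5901 = ((-4 + 1764 + 378) + 20295) - 5901 = (2138 + 20295) - 5901 = 22433 - 5901 = 16532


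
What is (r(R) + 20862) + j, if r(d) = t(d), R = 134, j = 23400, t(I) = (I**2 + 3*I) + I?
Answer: 62754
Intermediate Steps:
t(I) = I**2 + 4*I
r(d) = d*(4 + d)
(r(R) + 20862) + j = (134*(4 + 134) + 20862) + 23400 = (134*138 + 20862) + 23400 = (18492 + 20862) + 23400 = 39354 + 23400 = 62754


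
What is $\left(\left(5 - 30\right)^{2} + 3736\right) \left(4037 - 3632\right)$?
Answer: $1766205$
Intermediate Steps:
$\left(\left(5 - 30\right)^{2} + 3736\right) \left(4037 - 3632\right) = \left(\left(-25\right)^{2} + 3736\right) 405 = \left(625 + 3736\right) 405 = 4361 \cdot 405 = 1766205$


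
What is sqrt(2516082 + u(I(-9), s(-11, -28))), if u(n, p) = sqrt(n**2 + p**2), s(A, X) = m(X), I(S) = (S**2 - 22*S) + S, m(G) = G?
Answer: sqrt(2516082 + 26*sqrt(109)) ≈ 1586.3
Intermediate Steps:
I(S) = S**2 - 21*S
s(A, X) = X
sqrt(2516082 + u(I(-9), s(-11, -28))) = sqrt(2516082 + sqrt((-9*(-21 - 9))**2 + (-28)**2)) = sqrt(2516082 + sqrt((-9*(-30))**2 + 784)) = sqrt(2516082 + sqrt(270**2 + 784)) = sqrt(2516082 + sqrt(72900 + 784)) = sqrt(2516082 + sqrt(73684)) = sqrt(2516082 + 26*sqrt(109))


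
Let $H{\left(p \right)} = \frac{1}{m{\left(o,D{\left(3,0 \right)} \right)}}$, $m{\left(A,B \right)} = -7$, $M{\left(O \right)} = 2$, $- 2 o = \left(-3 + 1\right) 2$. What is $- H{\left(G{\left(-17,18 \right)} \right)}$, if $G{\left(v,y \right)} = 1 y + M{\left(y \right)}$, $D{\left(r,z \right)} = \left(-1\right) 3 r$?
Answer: $\frac{1}{7} \approx 0.14286$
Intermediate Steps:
$D{\left(r,z \right)} = - 3 r$
$o = 2$ ($o = - \frac{\left(-3 + 1\right) 2}{2} = - \frac{\left(-2\right) 2}{2} = \left(- \frac{1}{2}\right) \left(-4\right) = 2$)
$G{\left(v,y \right)} = 2 + y$ ($G{\left(v,y \right)} = 1 y + 2 = y + 2 = 2 + y$)
$H{\left(p \right)} = - \frac{1}{7}$ ($H{\left(p \right)} = \frac{1}{-7} = - \frac{1}{7}$)
$- H{\left(G{\left(-17,18 \right)} \right)} = \left(-1\right) \left(- \frac{1}{7}\right) = \frac{1}{7}$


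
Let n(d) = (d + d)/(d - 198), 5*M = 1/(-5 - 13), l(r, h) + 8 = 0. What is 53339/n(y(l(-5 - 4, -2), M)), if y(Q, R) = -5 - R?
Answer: 974450191/898 ≈ 1.0851e+6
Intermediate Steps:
l(r, h) = -8 (l(r, h) = -8 + 0 = -8)
M = -1/90 (M = 1/(5*(-5 - 13)) = (⅕)/(-18) = (⅕)*(-1/18) = -1/90 ≈ -0.011111)
n(d) = 2*d/(-198 + d) (n(d) = (2*d)/(-198 + d) = 2*d/(-198 + d))
53339/n(y(l(-5 - 4, -2), M)) = 53339/((2*(-5 - 1*(-1/90))/(-198 + (-5 - 1*(-1/90))))) = 53339/((2*(-5 + 1/90)/(-198 + (-5 + 1/90)))) = 53339/((2*(-449/90)/(-198 - 449/90))) = 53339/((2*(-449/90)/(-18269/90))) = 53339/((2*(-449/90)*(-90/18269))) = 53339/(898/18269) = 53339*(18269/898) = 974450191/898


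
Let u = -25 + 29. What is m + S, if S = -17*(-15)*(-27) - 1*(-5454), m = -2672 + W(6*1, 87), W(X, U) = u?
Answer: -4099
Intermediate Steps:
u = 4
W(X, U) = 4
m = -2668 (m = -2672 + 4 = -2668)
S = -1431 (S = 255*(-27) + 5454 = -6885 + 5454 = -1431)
m + S = -2668 - 1431 = -4099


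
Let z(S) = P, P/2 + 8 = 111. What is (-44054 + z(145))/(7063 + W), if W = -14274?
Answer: 43848/7211 ≈ 6.0807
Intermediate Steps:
P = 206 (P = -16 + 2*111 = -16 + 222 = 206)
z(S) = 206
(-44054 + z(145))/(7063 + W) = (-44054 + 206)/(7063 - 14274) = -43848/(-7211) = -43848*(-1/7211) = 43848/7211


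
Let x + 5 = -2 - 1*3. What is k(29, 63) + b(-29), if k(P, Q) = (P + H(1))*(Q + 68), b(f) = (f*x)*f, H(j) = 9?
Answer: -3432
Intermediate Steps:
x = -10 (x = -5 + (-2 - 1*3) = -5 + (-2 - 3) = -5 - 5 = -10)
b(f) = -10*f² (b(f) = (f*(-10))*f = (-10*f)*f = -10*f²)
k(P, Q) = (9 + P)*(68 + Q) (k(P, Q) = (P + 9)*(Q + 68) = (9 + P)*(68 + Q))
k(29, 63) + b(-29) = (612 + 9*63 + 68*29 + 29*63) - 10*(-29)² = (612 + 567 + 1972 + 1827) - 10*841 = 4978 - 8410 = -3432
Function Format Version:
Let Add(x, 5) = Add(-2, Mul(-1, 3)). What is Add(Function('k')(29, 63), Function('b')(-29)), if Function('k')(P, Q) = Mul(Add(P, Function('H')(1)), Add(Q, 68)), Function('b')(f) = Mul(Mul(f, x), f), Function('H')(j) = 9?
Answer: -3432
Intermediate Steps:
x = -10 (x = Add(-5, Add(-2, Mul(-1, 3))) = Add(-5, Add(-2, -3)) = Add(-5, -5) = -10)
Function('b')(f) = Mul(-10, Pow(f, 2)) (Function('b')(f) = Mul(Mul(f, -10), f) = Mul(Mul(-10, f), f) = Mul(-10, Pow(f, 2)))
Function('k')(P, Q) = Mul(Add(9, P), Add(68, Q)) (Function('k')(P, Q) = Mul(Add(P, 9), Add(Q, 68)) = Mul(Add(9, P), Add(68, Q)))
Add(Function('k')(29, 63), Function('b')(-29)) = Add(Add(612, Mul(9, 63), Mul(68, 29), Mul(29, 63)), Mul(-10, Pow(-29, 2))) = Add(Add(612, 567, 1972, 1827), Mul(-10, 841)) = Add(4978, -8410) = -3432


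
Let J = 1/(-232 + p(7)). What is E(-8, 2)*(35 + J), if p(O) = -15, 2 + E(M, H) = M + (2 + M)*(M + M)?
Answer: 743384/247 ≈ 3009.7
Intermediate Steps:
E(M, H) = -2 + M + 2*M*(2 + M) (E(M, H) = -2 + (M + (2 + M)*(M + M)) = -2 + (M + (2 + M)*(2*M)) = -2 + (M + 2*M*(2 + M)) = -2 + M + 2*M*(2 + M))
J = -1/247 (J = 1/(-232 - 15) = 1/(-247) = -1/247 ≈ -0.0040486)
E(-8, 2)*(35 + J) = (-2 + 2*(-8)² + 5*(-8))*(35 - 1/247) = (-2 + 2*64 - 40)*(8644/247) = (-2 + 128 - 40)*(8644/247) = 86*(8644/247) = 743384/247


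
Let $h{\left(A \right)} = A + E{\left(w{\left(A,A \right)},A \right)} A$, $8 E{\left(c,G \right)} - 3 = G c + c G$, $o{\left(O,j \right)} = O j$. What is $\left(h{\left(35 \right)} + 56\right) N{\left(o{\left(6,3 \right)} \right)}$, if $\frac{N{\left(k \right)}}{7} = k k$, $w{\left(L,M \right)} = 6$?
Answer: $\frac{8807211}{2} \approx 4.4036 \cdot 10^{6}$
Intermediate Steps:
$E{\left(c,G \right)} = \frac{3}{8} + \frac{G c}{4}$ ($E{\left(c,G \right)} = \frac{3}{8} + \frac{G c + c G}{8} = \frac{3}{8} + \frac{G c + G c}{8} = \frac{3}{8} + \frac{2 G c}{8} = \frac{3}{8} + \frac{G c}{4}$)
$N{\left(k \right)} = 7 k^{2}$ ($N{\left(k \right)} = 7 k k = 7 k^{2}$)
$h{\left(A \right)} = A + A \left(\frac{3}{8} + \frac{3 A}{2}\right)$ ($h{\left(A \right)} = A + \left(\frac{3}{8} + \frac{1}{4} A 6\right) A = A + \left(\frac{3}{8} + \frac{3 A}{2}\right) A = A + A \left(\frac{3}{8} + \frac{3 A}{2}\right)$)
$\left(h{\left(35 \right)} + 56\right) N{\left(o{\left(6,3 \right)} \right)} = \left(\frac{1}{8} \cdot 35 \left(11 + 12 \cdot 35\right) + 56\right) 7 \left(6 \cdot 3\right)^{2} = \left(\frac{1}{8} \cdot 35 \left(11 + 420\right) + 56\right) 7 \cdot 18^{2} = \left(\frac{1}{8} \cdot 35 \cdot 431 + 56\right) 7 \cdot 324 = \left(\frac{15085}{8} + 56\right) 2268 = \frac{15533}{8} \cdot 2268 = \frac{8807211}{2}$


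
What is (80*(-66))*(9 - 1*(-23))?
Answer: -168960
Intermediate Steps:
(80*(-66))*(9 - 1*(-23)) = -5280*(9 + 23) = -5280*32 = -168960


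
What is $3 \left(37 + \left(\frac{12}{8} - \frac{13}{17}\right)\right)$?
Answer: $\frac{3849}{34} \approx 113.21$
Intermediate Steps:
$3 \left(37 + \left(\frac{12}{8} - \frac{13}{17}\right)\right) = 3 \left(37 + \left(12 \cdot \frac{1}{8} - \frac{13}{17}\right)\right) = 3 \left(37 + \left(\frac{3}{2} - \frac{13}{17}\right)\right) = 3 \left(37 + \frac{25}{34}\right) = 3 \cdot \frac{1283}{34} = \frac{3849}{34}$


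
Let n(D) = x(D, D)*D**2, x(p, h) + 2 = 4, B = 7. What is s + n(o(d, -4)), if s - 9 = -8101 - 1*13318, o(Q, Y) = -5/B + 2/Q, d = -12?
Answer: -18882251/882 ≈ -21408.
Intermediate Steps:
x(p, h) = 2 (x(p, h) = -2 + 4 = 2)
o(Q, Y) = -5/7 + 2/Q
s = -21410 (s = 9 + (-8101 - 1*13318) = 9 + (-8101 - 13318) = 9 - 21419 = -21410)
n(D) = 2*D**2
s + n(o(d, -4)) = -21410 + 2*(-5/7 + 2/(-12))**2 = -21410 + 2*(-5/7 + 2*(-1/12))**2 = -21410 + 2*(-5/7 - 1/6)**2 = -21410 + 2*(-37/42)**2 = -21410 + 2*(1369/1764) = -21410 + 1369/882 = -18882251/882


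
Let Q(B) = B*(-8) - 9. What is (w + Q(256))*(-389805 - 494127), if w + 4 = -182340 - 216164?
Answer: 354072221580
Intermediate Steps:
w = -398508 (w = -4 + (-182340 - 216164) = -4 - 398504 = -398508)
Q(B) = -9 - 8*B (Q(B) = -8*B - 9 = -9 - 8*B)
(w + Q(256))*(-389805 - 494127) = (-398508 + (-9 - 8*256))*(-389805 - 494127) = (-398508 + (-9 - 2048))*(-883932) = (-398508 - 2057)*(-883932) = -400565*(-883932) = 354072221580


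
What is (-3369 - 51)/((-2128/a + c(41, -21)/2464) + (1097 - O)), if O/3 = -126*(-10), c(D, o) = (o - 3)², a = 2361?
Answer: 621745740/487882709 ≈ 1.2744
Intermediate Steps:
c(D, o) = (-3 + o)²
O = 3780 (O = 3*(-126*(-10)) = 3*1260 = 3780)
(-3369 - 51)/((-2128/a + c(41, -21)/2464) + (1097 - O)) = (-3369 - 51)/((-2128/2361 + (-3 - 21)²/2464) + (1097 - 1*3780)) = -3420/((-2128*1/2361 + (-24)²*(1/2464)) + (1097 - 3780)) = -3420/((-2128/2361 + 576*(1/2464)) - 2683) = -3420/((-2128/2361 + 18/77) - 2683) = -3420/(-121358/181797 - 2683) = -3420/(-487882709/181797) = -3420*(-181797/487882709) = 621745740/487882709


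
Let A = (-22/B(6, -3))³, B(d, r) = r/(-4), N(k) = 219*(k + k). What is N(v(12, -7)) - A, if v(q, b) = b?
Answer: 598690/27 ≈ 22174.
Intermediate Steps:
N(k) = 438*k (N(k) = 219*(2*k) = 438*k)
B(d, r) = -r/4
A = -681472/27 (A = (-22/((-¼*(-3))))³ = (-22/¾)³ = (-22*4/3)³ = (-88/3)³ = -681472/27 ≈ -25240.)
N(v(12, -7)) - A = 438*(-7) - 1*(-681472/27) = -3066 + 681472/27 = 598690/27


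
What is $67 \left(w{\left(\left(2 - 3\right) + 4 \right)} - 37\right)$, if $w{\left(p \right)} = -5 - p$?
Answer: $-3015$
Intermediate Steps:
$67 \left(w{\left(\left(2 - 3\right) + 4 \right)} - 37\right) = 67 \left(\left(-5 - \left(\left(2 - 3\right) + 4\right)\right) - 37\right) = 67 \left(\left(-5 - \left(-1 + 4\right)\right) - 37\right) = 67 \left(\left(-5 - 3\right) - 37\right) = 67 \left(-8 - 37\right) = 67 \left(-45\right) = -3015$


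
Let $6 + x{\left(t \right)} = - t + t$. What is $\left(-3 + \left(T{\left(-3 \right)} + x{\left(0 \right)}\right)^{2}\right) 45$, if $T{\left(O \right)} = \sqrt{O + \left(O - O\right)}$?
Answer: $1350 - 540 i \sqrt{3} \approx 1350.0 - 935.31 i$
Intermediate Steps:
$x{\left(t \right)} = -6$ ($x{\left(t \right)} = -6 + \left(- t + t\right) = -6 + 0 = -6$)
$T{\left(O \right)} = \sqrt{O}$ ($T{\left(O \right)} = \sqrt{O + 0} = \sqrt{O}$)
$\left(-3 + \left(T{\left(-3 \right)} + x{\left(0 \right)}\right)^{2}\right) 45 = \left(-3 + \left(\sqrt{-3} - 6\right)^{2}\right) 45 = \left(-3 + \left(i \sqrt{3} - 6\right)^{2}\right) 45 = \left(-3 + \left(-6 + i \sqrt{3}\right)^{2}\right) 45 = -135 + 45 \left(-6 + i \sqrt{3}\right)^{2}$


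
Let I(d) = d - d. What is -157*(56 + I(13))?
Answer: -8792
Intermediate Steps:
I(d) = 0
-157*(56 + I(13)) = -157*(56 + 0) = -157*56 = -8792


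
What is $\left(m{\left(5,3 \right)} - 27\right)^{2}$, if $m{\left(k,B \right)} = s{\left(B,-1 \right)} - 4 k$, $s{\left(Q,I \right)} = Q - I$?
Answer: $1849$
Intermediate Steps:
$m{\left(k,B \right)} = 1 + B - 4 k$ ($m{\left(k,B \right)} = \left(B - -1\right) - 4 k = \left(B + 1\right) - 4 k = \left(1 + B\right) - 4 k = 1 + B - 4 k$)
$\left(m{\left(5,3 \right)} - 27\right)^{2} = \left(\left(1 + 3 - 20\right) - 27\right)^{2} = \left(-16 - 27\right)^{2} = \left(-43\right)^{2} = 1849$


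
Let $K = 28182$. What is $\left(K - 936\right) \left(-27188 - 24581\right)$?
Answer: $-1410498174$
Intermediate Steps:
$\left(K - 936\right) \left(-27188 - 24581\right) = \left(28182 - 936\right) \left(-27188 - 24581\right) = 27246 \left(-51769\right) = -1410498174$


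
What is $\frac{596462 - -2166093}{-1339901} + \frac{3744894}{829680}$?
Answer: $\frac{454291763849}{185281510280} \approx 2.4519$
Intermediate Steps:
$\frac{596462 - -2166093}{-1339901} + \frac{3744894}{829680} = \left(596462 + 2166093\right) \left(- \frac{1}{1339901}\right) + 3744894 \cdot \frac{1}{829680} = 2762555 \left(- \frac{1}{1339901}\right) + \frac{624149}{138280} = - \frac{2762555}{1339901} + \frac{624149}{138280} = \frac{454291763849}{185281510280}$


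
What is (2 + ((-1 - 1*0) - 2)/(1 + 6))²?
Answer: 121/49 ≈ 2.4694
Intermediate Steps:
(2 + ((-1 - 1*0) - 2)/(1 + 6))² = (2 + ((-1 + 0) - 2)/7)² = (2 + (-1 - 2)*(⅐))² = (2 - 3*⅐)² = (2 - 3/7)² = (11/7)² = 121/49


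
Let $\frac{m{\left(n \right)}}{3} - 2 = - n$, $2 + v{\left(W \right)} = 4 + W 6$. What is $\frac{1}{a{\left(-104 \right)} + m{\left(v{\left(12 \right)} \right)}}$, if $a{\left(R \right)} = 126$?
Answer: $- \frac{1}{90} \approx -0.011111$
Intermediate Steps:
$v{\left(W \right)} = 2 + 6 W$ ($v{\left(W \right)} = -2 + \left(4 + W 6\right) = -2 + \left(4 + 6 W\right) = 2 + 6 W$)
$m{\left(n \right)} = 6 - 3 n$ ($m{\left(n \right)} = 6 + 3 \left(- n\right) = 6 - 3 n$)
$\frac{1}{a{\left(-104 \right)} + m{\left(v{\left(12 \right)} \right)}} = \frac{1}{126 + \left(6 - 3 \left(2 + 6 \cdot 12\right)\right)} = \frac{1}{126 + \left(6 - 3 \left(2 + 72\right)\right)} = \frac{1}{126 + \left(6 - 222\right)} = \frac{1}{126 - 216} = \frac{1}{-90} = - \frac{1}{90}$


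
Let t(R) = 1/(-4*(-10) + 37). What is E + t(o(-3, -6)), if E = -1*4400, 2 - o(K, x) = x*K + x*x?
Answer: -338799/77 ≈ -4400.0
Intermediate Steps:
o(K, x) = 2 - x**2 - K*x (o(K, x) = 2 - (x*K + x*x) = 2 - (K*x + x**2) = 2 - (x**2 + K*x) = 2 + (-x**2 - K*x) = 2 - x**2 - K*x)
t(R) = 1/77 (t(R) = 1/(40 + 37) = 1/77)
E = -4400
E + t(o(-3, -6)) = -4400 + 1/77 = -338799/77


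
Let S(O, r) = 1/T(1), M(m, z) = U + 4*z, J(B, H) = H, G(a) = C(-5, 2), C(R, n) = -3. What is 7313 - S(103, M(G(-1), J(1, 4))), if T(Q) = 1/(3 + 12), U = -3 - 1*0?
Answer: 7298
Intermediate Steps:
U = -3 (U = -3 + 0 = -3)
T(Q) = 1/15
G(a) = -3
M(m, z) = -3 + 4*z
S(O, r) = 15 (S(O, r) = 1/(1/15) = 15)
7313 - S(103, M(G(-1), J(1, 4))) = 7313 - 1*15 = 7313 - 15 = 7298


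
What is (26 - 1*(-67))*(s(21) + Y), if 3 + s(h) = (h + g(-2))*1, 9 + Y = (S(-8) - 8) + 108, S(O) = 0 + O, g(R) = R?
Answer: 9207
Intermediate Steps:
S(O) = O
Y = 83 (Y = -9 + ((-8 - 8) + 108) = -9 + (-16 + 108) = -9 + 92 = 83)
s(h) = -5 + h (s(h) = -3 + (h - 2)*1 = -3 + (-2 + h)*1 = -3 + (-2 + h) = -5 + h)
(26 - 1*(-67))*(s(21) + Y) = (26 - 1*(-67))*((-5 + 21) + 83) = (26 + 67)*(16 + 83) = 93*99 = 9207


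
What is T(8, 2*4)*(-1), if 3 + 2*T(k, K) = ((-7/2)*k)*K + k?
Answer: 219/2 ≈ 109.50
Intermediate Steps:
T(k, K) = -3/2 + k/2 - 7*K*k/4 (T(k, K) = -3/2 + (((-7/2)*k)*K + k)/2 = -3/2 + (((-7*½)*k)*K + k)/2 = -3/2 + ((-7*k/2)*K + k)/2 = -3/2 + (-7*K*k/2 + k)/2 = -3/2 + (k - 7*K*k/2)/2 = -3/2 + (k/2 - 7*K*k/4) = -3/2 + k/2 - 7*K*k/4)
T(8, 2*4)*(-1) = (-3/2 + (½)*8 - 7/4*2*4*8)*(-1) = (-3/2 + 4 - 7/4*8*8)*(-1) = (-3/2 + 4 - 112)*(-1) = -219/2*(-1) = 219/2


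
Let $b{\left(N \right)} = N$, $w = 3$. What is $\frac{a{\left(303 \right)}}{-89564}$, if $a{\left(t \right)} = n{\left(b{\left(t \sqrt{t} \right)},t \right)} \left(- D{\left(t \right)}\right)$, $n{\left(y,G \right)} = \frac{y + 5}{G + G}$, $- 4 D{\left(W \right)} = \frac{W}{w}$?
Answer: $- \frac{5}{2149536} - \frac{101 \sqrt{303}}{716512} \approx -0.002456$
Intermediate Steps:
$D{\left(W \right)} = - \frac{W}{12}$ ($D{\left(W \right)} = - \frac{W \frac{1}{3}}{4} = - \frac{\frac{1}{3} W}{4} = - \frac{W}{12}$)
$n{\left(y,G \right)} = \frac{5 + y}{2 G}$
$a{\left(t \right)} = \frac{5}{24} + \frac{t^{\frac{3}{2}}}{24}$ ($a{\left(t \right)} = \frac{5 + t \sqrt{t}}{2 t} \left(- \frac{\left(-1\right) t}{12}\right) = \frac{5 + t^{\frac{3}{2}}}{2 t} \frac{t}{12} = \frac{5}{24} + \frac{t^{\frac{3}{2}}}{24}$)
$\frac{a{\left(303 \right)}}{-89564} = \frac{\frac{5}{24} + \frac{303^{\frac{3}{2}}}{24}}{-89564} = \left(\frac{5}{24} + \frac{303 \sqrt{303}}{24}\right) \left(- \frac{1}{89564}\right) = \left(\frac{5}{24} + \frac{101 \sqrt{303}}{8}\right) \left(- \frac{1}{89564}\right) = - \frac{5}{2149536} - \frac{101 \sqrt{303}}{716512}$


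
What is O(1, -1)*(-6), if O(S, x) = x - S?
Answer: 12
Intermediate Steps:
O(1, -1)*(-6) = (-1 - 1*1)*(-6) = (-1 - 1)*(-6) = -2*(-6) = 12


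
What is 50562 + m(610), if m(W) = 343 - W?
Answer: 50295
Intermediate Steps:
50562 + m(610) = 50562 + (343 - 1*610) = 50562 + (343 - 610) = 50562 - 267 = 50295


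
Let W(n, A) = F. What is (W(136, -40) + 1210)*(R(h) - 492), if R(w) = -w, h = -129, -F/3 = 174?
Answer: -249744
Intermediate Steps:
F = -522 (F = -3*174 = -522)
W(n, A) = -522
(W(136, -40) + 1210)*(R(h) - 492) = (-522 + 1210)*(-1*(-129) - 492) = 688*(129 - 492) = 688*(-363) = -249744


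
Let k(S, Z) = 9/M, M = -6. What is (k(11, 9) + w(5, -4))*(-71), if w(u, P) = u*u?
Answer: -3337/2 ≈ -1668.5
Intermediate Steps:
k(S, Z) = -3/2 (k(S, Z) = 9/(-6) = 9*(-⅙) = -3/2)
w(u, P) = u²
(k(11, 9) + w(5, -4))*(-71) = (-3/2 + 5²)*(-71) = (-3/2 + 25)*(-71) = (47/2)*(-71) = -3337/2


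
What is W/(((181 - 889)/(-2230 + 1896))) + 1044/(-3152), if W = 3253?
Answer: 213994697/139476 ≈ 1534.3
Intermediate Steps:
W/(((181 - 889)/(-2230 + 1896))) + 1044/(-3152) = 3253/(((181 - 889)/(-2230 + 1896))) + 1044/(-3152) = 3253/((-708/(-334))) + 1044*(-1/3152) = 3253/((-708*(-1/334))) - 261/788 = 3253/(354/167) - 261/788 = 3253*(167/354) - 261/788 = 543251/354 - 261/788 = 213994697/139476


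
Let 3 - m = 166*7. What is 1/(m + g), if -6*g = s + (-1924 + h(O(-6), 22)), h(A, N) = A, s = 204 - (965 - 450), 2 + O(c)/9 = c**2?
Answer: -2/1675 ≈ -0.0011940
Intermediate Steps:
O(c) = -18 + 9*c**2
s = -311 (s = 204 - 1*515 = 204 - 515 = -311)
m = -1159 (m = 3 - 166*7 = 3 - 1*1162 = 3 - 1162 = -1159)
g = 643/2 (g = -(-311 + (-1924 + (-18 + 9*(-6)**2)))/6 = -(-311 + (-1924 + (-18 + 9*36)))/6 = -(-311 + (-1924 + (-18 + 324)))/6 = -(-311 + (-1924 + 306))/6 = -(-311 - 1618)/6 = -1/6*(-1929) = 643/2 ≈ 321.50)
1/(m + g) = 1/(-1159 + 643/2) = 1/(-1675/2) = -2/1675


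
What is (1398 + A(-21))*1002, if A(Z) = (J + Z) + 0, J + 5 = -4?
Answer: 1370736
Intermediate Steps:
J = -9 (J = -5 - 4 = -9)
A(Z) = -9 + Z (A(Z) = (-9 + Z) + 0 = -9 + Z)
(1398 + A(-21))*1002 = (1398 + (-9 - 21))*1002 = (1398 - 30)*1002 = 1368*1002 = 1370736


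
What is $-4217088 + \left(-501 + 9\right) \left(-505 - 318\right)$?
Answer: $-3812172$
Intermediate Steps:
$-4217088 + \left(-501 + 9\right) \left(-505 - 318\right) = -4217088 - -404916 = -4217088 + 404916 = -3812172$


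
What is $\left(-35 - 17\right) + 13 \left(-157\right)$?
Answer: $-2093$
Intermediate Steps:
$\left(-35 - 17\right) + 13 \left(-157\right) = -52 - 2041 = -2093$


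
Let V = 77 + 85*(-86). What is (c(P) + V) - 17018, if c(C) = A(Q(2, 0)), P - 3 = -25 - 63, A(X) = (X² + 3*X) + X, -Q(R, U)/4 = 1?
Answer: -24251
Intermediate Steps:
Q(R, U) = -4 (Q(R, U) = -4*1 = -4)
V = -7233 (V = 77 - 7310 = -7233)
A(X) = X² + 4*X
P = -85 (P = 3 + (-25 - 63) = 3 - 88 = -85)
c(C) = 0 (c(C) = -4*(4 - 4) = -4*0 = 0)
(c(P) + V) - 17018 = (0 - 7233) - 17018 = -7233 - 17018 = -24251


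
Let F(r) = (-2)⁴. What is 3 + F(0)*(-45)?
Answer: -717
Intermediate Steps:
F(r) = 16
3 + F(0)*(-45) = 3 + 16*(-45) = 3 - 720 = -717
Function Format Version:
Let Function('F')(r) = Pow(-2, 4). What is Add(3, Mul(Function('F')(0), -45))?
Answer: -717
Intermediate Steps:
Function('F')(r) = 16
Add(3, Mul(Function('F')(0), -45)) = Add(3, Mul(16, -45)) = Add(3, -720) = -717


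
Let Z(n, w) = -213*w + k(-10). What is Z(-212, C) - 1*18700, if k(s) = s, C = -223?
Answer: 28789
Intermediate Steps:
Z(n, w) = -10 - 213*w (Z(n, w) = -213*w - 10 = -10 - 213*w)
Z(-212, C) - 1*18700 = (-10 - 213*(-223)) - 1*18700 = (-10 + 47499) - 18700 = 47489 - 18700 = 28789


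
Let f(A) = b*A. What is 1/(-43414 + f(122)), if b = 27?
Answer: -1/40120 ≈ -2.4925e-5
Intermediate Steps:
f(A) = 27*A
1/(-43414 + f(122)) = 1/(-43414 + 27*122) = 1/(-43414 + 3294) = 1/(-40120) = -1/40120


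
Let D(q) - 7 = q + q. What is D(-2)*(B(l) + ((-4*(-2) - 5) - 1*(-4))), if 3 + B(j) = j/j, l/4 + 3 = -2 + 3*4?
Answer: 15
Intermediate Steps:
D(q) = 7 + 2*q (D(q) = 7 + (q + q) = 7 + 2*q)
l = 28 (l = -12 + 4*(-2 + 3*4) = -12 + 4*(-2 + 12) = -12 + 4*10 = -12 + 40 = 28)
B(j) = -2 (B(j) = -3 + j/j = -3 + 1 = -2)
D(-2)*(B(l) + ((-4*(-2) - 5) - 1*(-4))) = (7 + 2*(-2))*(-2 + ((-4*(-2) - 5) - 1*(-4))) = (7 - 4)*(-2 + ((8 - 5) + 4)) = 3*(-2 + (3 + 4)) = 3*(-2 + 7) = 3*5 = 15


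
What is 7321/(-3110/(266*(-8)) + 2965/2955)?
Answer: 4603620504/1549957 ≈ 2970.2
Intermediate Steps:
7321/(-3110/(266*(-8)) + 2965/2955) = 7321/(-3110/(-2128) + 2965*(1/2955)) = 7321/(-3110*(-1/2128) + 593/591) = 7321/(1555/1064 + 593/591) = 7321/(1549957/628824) = 7321*(628824/1549957) = 4603620504/1549957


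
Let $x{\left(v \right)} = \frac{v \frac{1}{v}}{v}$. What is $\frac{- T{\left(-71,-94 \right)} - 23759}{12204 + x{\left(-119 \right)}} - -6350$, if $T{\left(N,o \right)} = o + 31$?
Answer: $\frac{9219126426}{1452275} \approx 6348.1$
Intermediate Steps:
$x{\left(v \right)} = \frac{1}{v}$ ($x{\left(v \right)} = 1 \frac{1}{v} = \frac{1}{v}$)
$T{\left(N,o \right)} = 31 + o$
$\frac{- T{\left(-71,-94 \right)} - 23759}{12204 + x{\left(-119 \right)}} - -6350 = \frac{- (31 - 94) - 23759}{12204 + \frac{1}{-119}} - -6350 = \frac{\left(-1\right) \left(-63\right) - 23759}{12204 - \frac{1}{119}} + 6350 = \frac{63 - 23759}{\frac{1452275}{119}} + 6350 = \left(-23696\right) \frac{119}{1452275} + 6350 = - \frac{2819824}{1452275} + 6350 = \frac{9219126426}{1452275}$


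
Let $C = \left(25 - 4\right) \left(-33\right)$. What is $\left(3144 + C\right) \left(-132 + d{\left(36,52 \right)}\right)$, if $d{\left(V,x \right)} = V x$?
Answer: $4264740$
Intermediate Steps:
$C = -693$ ($C = 21 \left(-33\right) = -693$)
$\left(3144 + C\right) \left(-132 + d{\left(36,52 \right)}\right) = \left(3144 - 693\right) \left(-132 + 36 \cdot 52\right) = 2451 \left(-132 + 1872\right) = 2451 \cdot 1740 = 4264740$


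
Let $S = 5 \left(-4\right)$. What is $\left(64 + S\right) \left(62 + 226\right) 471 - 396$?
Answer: $5968116$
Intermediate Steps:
$S = -20$
$\left(64 + S\right) \left(62 + 226\right) 471 - 396 = \left(64 - 20\right) \left(62 + 226\right) 471 - 396 = 44 \cdot 288 \cdot 471 - 396 = 12672 \cdot 471 - 396 = 5968512 - 396 = 5968116$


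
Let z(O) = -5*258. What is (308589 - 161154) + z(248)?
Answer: 146145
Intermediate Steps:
z(O) = -1290
(308589 - 161154) + z(248) = (308589 - 161154) - 1290 = 147435 - 1290 = 146145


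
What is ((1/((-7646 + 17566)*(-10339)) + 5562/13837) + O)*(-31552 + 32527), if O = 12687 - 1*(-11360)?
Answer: 6654798693851303385/283832514112 ≈ 2.3446e+7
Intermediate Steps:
O = 24047 (O = 12687 + 11360 = 24047)
((1/((-7646 + 17566)*(-10339)) + 5562/13837) + O)*(-31552 + 32527) = ((1/((-7646 + 17566)*(-10339)) + 5562/13837) + 24047)*(-31552 + 32527) = ((-1/10339/9920 + 5562*(1/13837)) + 24047)*975 = (((1/9920)*(-1/10339) + 5562/13837) + 24047)*975 = ((-1/102562880 + 5562/13837) + 24047)*975 = (570454724723/1419162570560 + 24047)*975 = (34127172788981043/1419162570560)*975 = 6654798693851303385/283832514112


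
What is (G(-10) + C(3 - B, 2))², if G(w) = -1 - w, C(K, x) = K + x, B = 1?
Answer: 169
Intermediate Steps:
(G(-10) + C(3 - B, 2))² = ((-1 - 1*(-10)) + ((3 - 1*1) + 2))² = ((-1 + 10) + ((3 - 1) + 2))² = (9 + (2 + 2))² = (9 + 4)² = 13² = 169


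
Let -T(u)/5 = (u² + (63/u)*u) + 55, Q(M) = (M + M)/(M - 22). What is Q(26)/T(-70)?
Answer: -1/1930 ≈ -0.00051813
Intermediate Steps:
Q(M) = 2*M/(-22 + M) (Q(M) = (2*M)/(-22 + M) = 2*M/(-22 + M))
T(u) = -590 - 5*u² (T(u) = -5*((u² + (63/u)*u) + 55) = -5*((u² + 63) + 55) = -5*((63 + u²) + 55) = -5*(118 + u²) = -590 - 5*u²)
Q(26)/T(-70) = (2*26/(-22 + 26))/(-590 - 5*(-70)²) = (2*26/4)/(-590 - 5*4900) = (2*26*(¼))/(-590 - 24500) = 13/(-25090) = 13*(-1/25090) = -1/1930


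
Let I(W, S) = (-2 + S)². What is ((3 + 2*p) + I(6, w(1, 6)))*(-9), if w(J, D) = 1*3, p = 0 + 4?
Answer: -108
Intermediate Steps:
p = 4
w(J, D) = 3
((3 + 2*p) + I(6, w(1, 6)))*(-9) = ((3 + 2*4) + (-2 + 3)²)*(-9) = ((3 + 8) + 1²)*(-9) = (11 + 1)*(-9) = 12*(-9) = -108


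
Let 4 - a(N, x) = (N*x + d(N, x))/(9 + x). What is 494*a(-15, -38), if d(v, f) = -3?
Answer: 337402/29 ≈ 11635.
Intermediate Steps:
a(N, x) = 4 - (-3 + N*x)/(9 + x) (a(N, x) = 4 - (N*x - 3)/(9 + x) = 4 - (-3 + N*x)/(9 + x))
494*a(-15, -38) = 494*((39 + 4*(-38) - 1*(-15)*(-38))/(9 - 38)) = 494*((39 - 152 - 570)/(-29)) = 494*(-1/29*(-683)) = 494*(683/29) = 337402/29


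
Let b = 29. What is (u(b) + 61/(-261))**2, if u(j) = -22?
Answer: 33674809/68121 ≈ 494.34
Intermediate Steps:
(u(b) + 61/(-261))**2 = (-22 + 61/(-261))**2 = (-22 + 61*(-1/261))**2 = (-22 - 61/261)**2 = (-5803/261)**2 = 33674809/68121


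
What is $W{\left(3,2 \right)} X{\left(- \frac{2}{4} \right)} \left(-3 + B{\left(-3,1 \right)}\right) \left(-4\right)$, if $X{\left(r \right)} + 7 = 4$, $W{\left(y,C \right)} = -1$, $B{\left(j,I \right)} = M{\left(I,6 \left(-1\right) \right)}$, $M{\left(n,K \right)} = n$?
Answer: $24$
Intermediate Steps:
$B{\left(j,I \right)} = I$
$X{\left(r \right)} = -3$ ($X{\left(r \right)} = -7 + 4 = -3$)
$W{\left(3,2 \right)} X{\left(- \frac{2}{4} \right)} \left(-3 + B{\left(-3,1 \right)}\right) \left(-4\right) = \left(-1\right) \left(-3\right) \left(-3 + 1\right) \left(-4\right) = 3 \left(\left(-2\right) \left(-4\right)\right) = 3 \cdot 8 = 24$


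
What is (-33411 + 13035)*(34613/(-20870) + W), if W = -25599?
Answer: 5443303149684/10435 ≈ 5.2164e+8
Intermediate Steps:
(-33411 + 13035)*(34613/(-20870) + W) = (-33411 + 13035)*(34613/(-20870) - 25599) = -20376*(34613*(-1/20870) - 25599) = -20376*(-34613/20870 - 25599) = -20376*(-534285743/20870) = 5443303149684/10435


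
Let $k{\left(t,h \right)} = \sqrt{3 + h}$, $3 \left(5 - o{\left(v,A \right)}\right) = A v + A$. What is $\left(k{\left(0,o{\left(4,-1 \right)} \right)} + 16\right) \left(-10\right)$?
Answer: $-160 - \frac{10 \sqrt{87}}{3} \approx -191.09$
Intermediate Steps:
$o{\left(v,A \right)} = 5 - \frac{A}{3} - \frac{A v}{3}$ ($o{\left(v,A \right)} = 5 - \frac{A v + A}{3} = 5 - \frac{A + A v}{3} = 5 - \left(\frac{A}{3} + \frac{A v}{3}\right) = 5 - \frac{A}{3} - \frac{A v}{3}$)
$\left(k{\left(0,o{\left(4,-1 \right)} \right)} + 16\right) \left(-10\right) = \left(\sqrt{3 - \left(- \frac{16}{3} - \frac{4}{3}\right)} + 16\right) \left(-10\right) = \left(\sqrt{3 + \left(5 + \frac{1}{3} + \frac{4}{3}\right)} + 16\right) \left(-10\right) = \left(\sqrt{3 + \frac{20}{3}} + 16\right) \left(-10\right) = \left(\sqrt{\frac{29}{3}} + 16\right) \left(-10\right) = \left(\frac{\sqrt{87}}{3} + 16\right) \left(-10\right) = \left(16 + \frac{\sqrt{87}}{3}\right) \left(-10\right) = -160 - \frac{10 \sqrt{87}}{3}$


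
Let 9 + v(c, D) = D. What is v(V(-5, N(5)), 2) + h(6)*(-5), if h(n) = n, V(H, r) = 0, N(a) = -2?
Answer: -37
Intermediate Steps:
v(c, D) = -9 + D
v(V(-5, N(5)), 2) + h(6)*(-5) = (-9 + 2) + 6*(-5) = -7 - 30 = -37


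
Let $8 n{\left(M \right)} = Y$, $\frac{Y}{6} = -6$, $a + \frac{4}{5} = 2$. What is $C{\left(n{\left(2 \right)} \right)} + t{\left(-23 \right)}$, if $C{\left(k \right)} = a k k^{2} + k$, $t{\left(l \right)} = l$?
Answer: $- \frac{2737}{20} \approx -136.85$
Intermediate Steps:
$a = \frac{6}{5}$ ($a = - \frac{4}{5} + 2 = \frac{6}{5} \approx 1.2$)
$Y = -36$ ($Y = 6 \left(-6\right) = -36$)
$n{\left(M \right)} = - \frac{9}{2}$ ($n{\left(M \right)} = \frac{1}{8} \left(-36\right) = - \frac{9}{2}$)
$C{\left(k \right)} = k + \frac{6 k^{3}}{5}$ ($C{\left(k \right)} = \frac{6 k k^{2}}{5} + k = \frac{6 k^{3}}{5} + k = k + \frac{6 k^{3}}{5}$)
$C{\left(n{\left(2 \right)} \right)} + t{\left(-23 \right)} = \left(- \frac{9}{2} + \frac{6 \left(- \frac{9}{2}\right)^{3}}{5}\right) - 23 = \left(- \frac{9}{2} + \frac{6}{5} \left(- \frac{729}{8}\right)\right) - 23 = \left(- \frac{9}{2} - \frac{2187}{20}\right) - 23 = - \frac{2277}{20} - 23 = - \frac{2737}{20}$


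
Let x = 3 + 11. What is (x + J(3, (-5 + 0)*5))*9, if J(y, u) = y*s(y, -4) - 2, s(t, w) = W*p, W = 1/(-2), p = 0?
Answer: 108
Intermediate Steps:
W = -½ ≈ -0.50000
s(t, w) = 0 (s(t, w) = -½*0 = 0)
x = 14
J(y, u) = -2 (J(y, u) = y*0 - 2 = 0 - 2 = -2)
(x + J(3, (-5 + 0)*5))*9 = (14 - 2)*9 = 12*9 = 108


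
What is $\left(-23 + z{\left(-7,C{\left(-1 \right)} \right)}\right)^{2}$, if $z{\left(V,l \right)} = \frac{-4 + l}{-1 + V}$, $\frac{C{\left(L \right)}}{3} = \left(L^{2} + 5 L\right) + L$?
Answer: $\frac{27225}{64} \approx 425.39$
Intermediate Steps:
$C{\left(L \right)} = 3 L^{2} + 18 L$ ($C{\left(L \right)} = 3 \left(\left(L^{2} + 5 L\right) + L\right) = 3 \left(L^{2} + 6 L\right) = 3 L^{2} + 18 L$)
$z{\left(V,l \right)} = \frac{-4 + l}{-1 + V}$
$\left(-23 + z{\left(-7,C{\left(-1 \right)} \right)}\right)^{2} = \left(-23 + \frac{-4 + 3 \left(-1\right) \left(6 - 1\right)}{-1 - 7}\right)^{2} = \left(-23 + \frac{-4 + 3 \left(-1\right) 5}{-8}\right)^{2} = \left(-23 - \frac{-4 - 15}{8}\right)^{2} = \left(-23 - - \frac{19}{8}\right)^{2} = \left(-23 + \frac{19}{8}\right)^{2} = \left(- \frac{165}{8}\right)^{2} = \frac{27225}{64}$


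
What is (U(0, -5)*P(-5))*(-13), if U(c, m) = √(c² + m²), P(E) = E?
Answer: 325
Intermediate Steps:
(U(0, -5)*P(-5))*(-13) = (√(0² + (-5)²)*(-5))*(-13) = (√(0 + 25)*(-5))*(-13) = (√25*(-5))*(-13) = (5*(-5))*(-13) = -25*(-13) = 325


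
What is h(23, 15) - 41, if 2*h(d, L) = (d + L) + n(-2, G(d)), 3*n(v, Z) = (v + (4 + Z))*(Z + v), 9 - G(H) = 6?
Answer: -127/6 ≈ -21.167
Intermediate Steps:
G(H) = 3 (G(H) = 9 - 1*6 = 9 - 6 = 3)
n(v, Z) = (Z + v)*(4 + Z + v)/3 (n(v, Z) = ((v + (4 + Z))*(Z + v))/3 = ((4 + Z + v)*(Z + v))/3 = ((Z + v)*(4 + Z + v))/3 = (Z + v)*(4 + Z + v)/3)
h(d, L) = 5/6 + L/2 + d/2 (h(d, L) = ((d + L) + ((1/3)*3**2 + (1/3)*(-2)**2 + (4/3)*3 + (4/3)*(-2) + (2/3)*3*(-2)))/2 = ((L + d) + ((1/3)*9 + (1/3)*4 + 4 - 8/3 - 4))/2 = ((L + d) + (3 + 4/3 + 4 - 8/3 - 4))/2 = ((L + d) + 5/3)/2 = (5/3 + L + d)/2 = 5/6 + L/2 + d/2)
h(23, 15) - 41 = (5/6 + (1/2)*15 + (1/2)*23) - 41 = (5/6 + 15/2 + 23/2) - 41 = 119/6 - 41 = -127/6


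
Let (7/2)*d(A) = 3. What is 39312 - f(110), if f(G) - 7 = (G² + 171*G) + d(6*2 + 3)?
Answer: 58759/7 ≈ 8394.1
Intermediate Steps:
d(A) = 6/7 (d(A) = (2/7)*3 = 6/7)
f(G) = 55/7 + G² + 171*G (f(G) = 7 + ((G² + 171*G) + 6/7) = 7 + (6/7 + G² + 171*G) = 55/7 + G² + 171*G)
39312 - f(110) = 39312 - (55/7 + 110² + 171*110) = 39312 - (55/7 + 12100 + 18810) = 39312 - 1*216425/7 = 39312 - 216425/7 = 58759/7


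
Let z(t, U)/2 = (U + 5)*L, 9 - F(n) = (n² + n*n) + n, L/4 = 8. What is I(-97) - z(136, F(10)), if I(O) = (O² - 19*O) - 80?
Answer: 23716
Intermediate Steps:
L = 32 (L = 4*8 = 32)
F(n) = 9 - n - 2*n² (F(n) = 9 - ((n² + n*n) + n) = 9 - ((n² + n²) + n) = 9 - (2*n² + n) = 9 - (n + 2*n²) = 9 + (-n - 2*n²) = 9 - n - 2*n²)
z(t, U) = 320 + 64*U (z(t, U) = 2*((U + 5)*32) = 2*((5 + U)*32) = 2*(160 + 32*U) = 320 + 64*U)
I(O) = -80 + O² - 19*O
I(-97) - z(136, F(10)) = (-80 + (-97)² - 19*(-97)) - (320 + 64*(9 - 1*10 - 2*10²)) = (-80 + 9409 + 1843) - (320 + 64*(9 - 10 - 2*100)) = 11172 - (320 + 64*(9 - 10 - 200)) = 11172 - (320 + 64*(-201)) = 11172 - (320 - 12864) = 11172 - 1*(-12544) = 11172 + 12544 = 23716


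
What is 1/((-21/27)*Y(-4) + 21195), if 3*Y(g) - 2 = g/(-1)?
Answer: 9/190741 ≈ 4.7184e-5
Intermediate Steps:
Y(g) = ⅔ - g/3 (Y(g) = ⅔ + (g/(-1))/3 = ⅔ + (g*(-1))/3 = ⅔ + (-g)/3 = ⅔ - g/3)
1/((-21/27)*Y(-4) + 21195) = 1/((-21/27)*(⅔ - ⅓*(-4)) + 21195) = 1/(((1/27)*(-21))*(⅔ + 4/3) + 21195) = 1/(-7/9*2 + 21195) = 1/(-14/9 + 21195) = 1/(190741/9) = 9/190741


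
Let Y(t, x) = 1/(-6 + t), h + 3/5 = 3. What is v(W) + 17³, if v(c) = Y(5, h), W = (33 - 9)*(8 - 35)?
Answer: 4912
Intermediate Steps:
h = 12/5 (h = -⅗ + 3 = 12/5 ≈ 2.4000)
W = -648 (W = 24*(-27) = -648)
v(c) = -1 (v(c) = 1/(-6 + 5) = 1/(-1) = -1)
v(W) + 17³ = -1 + 17³ = -1 + 4913 = 4912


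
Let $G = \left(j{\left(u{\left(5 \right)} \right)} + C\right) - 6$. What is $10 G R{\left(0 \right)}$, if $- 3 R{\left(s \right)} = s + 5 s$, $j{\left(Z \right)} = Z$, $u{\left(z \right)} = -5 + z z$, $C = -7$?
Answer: $0$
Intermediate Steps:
$u{\left(z \right)} = -5 + z^{2}$
$R{\left(s \right)} = - 2 s$ ($R{\left(s \right)} = - \frac{s + 5 s}{3} = - \frac{6 s}{3} = - 2 s$)
$G = 7$ ($G = \left(\left(-5 + 5^{2}\right) - 7\right) - 6 = \left(\left(-5 + 25\right) - 7\right) - 6 = \left(20 - 7\right) - 6 = 13 - 6 = 7$)
$10 G R{\left(0 \right)} = 10 \cdot 7 \left(\left(-2\right) 0\right) = 70 \cdot 0 = 0$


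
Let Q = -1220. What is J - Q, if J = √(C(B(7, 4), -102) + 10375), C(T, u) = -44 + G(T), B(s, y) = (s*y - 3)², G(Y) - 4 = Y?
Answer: 1220 + 4*√685 ≈ 1324.7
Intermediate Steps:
G(Y) = 4 + Y
B(s, y) = (-3 + s*y)²
C(T, u) = -40 + T (C(T, u) = -44 + (4 + T) = -40 + T)
J = 4*√685 (J = √((-40 + (-3 + 7*4)²) + 10375) = √((-40 + (-3 + 28)²) + 10375) = √((-40 + 25²) + 10375) = √((-40 + 625) + 10375) = √(585 + 10375) = √10960 = 4*√685 ≈ 104.69)
J - Q = 4*√685 - 1*(-1220) = 4*√685 + 1220 = 1220 + 4*√685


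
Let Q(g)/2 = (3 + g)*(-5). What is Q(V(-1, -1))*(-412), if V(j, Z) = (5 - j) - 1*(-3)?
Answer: 49440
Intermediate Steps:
V(j, Z) = 8 - j (V(j, Z) = (5 - j) + 3 = 8 - j)
Q(g) = -30 - 10*g (Q(g) = 2*((3 + g)*(-5)) = 2*(-15 - 5*g) = -30 - 10*g)
Q(V(-1, -1))*(-412) = (-30 - 10*(8 - 1*(-1)))*(-412) = (-30 - 10*(8 + 1))*(-412) = (-30 - 10*9)*(-412) = (-30 - 90)*(-412) = -120*(-412) = 49440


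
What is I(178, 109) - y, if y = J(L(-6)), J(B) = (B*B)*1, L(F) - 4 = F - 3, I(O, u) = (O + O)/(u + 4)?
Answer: -2469/113 ≈ -21.850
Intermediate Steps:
I(O, u) = 2*O/(4 + u) (I(O, u) = (2*O)/(4 + u) = 2*O/(4 + u))
L(F) = 1 + F (L(F) = 4 + (F - 3) = 4 + (-3 + F) = 1 + F)
J(B) = B**2 (J(B) = B**2*1 = B**2)
y = 25 (y = (1 - 6)**2 = (-5)**2 = 25)
I(178, 109) - y = 2*178/(4 + 109) - 1*25 = 2*178/113 - 25 = 2*178*(1/113) - 25 = 356/113 - 25 = -2469/113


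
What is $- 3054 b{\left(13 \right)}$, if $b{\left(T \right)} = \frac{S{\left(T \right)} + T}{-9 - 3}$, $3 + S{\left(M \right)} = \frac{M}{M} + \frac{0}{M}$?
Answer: $\frac{5599}{2} \approx 2799.5$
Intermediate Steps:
$S{\left(M \right)} = -2$ ($S{\left(M \right)} = -3 + \left(\frac{M}{M} + \frac{0}{M}\right) = -3 + \left(1 + 0\right) = -3 + 1 = -2$)
$b{\left(T \right)} = \frac{1}{6} - \frac{T}{12}$ ($b{\left(T \right)} = \frac{-2 + T}{-9 - 3} = \frac{-2 + T}{-12} = \left(-2 + T\right) \left(- \frac{1}{12}\right) = \frac{1}{6} - \frac{T}{12}$)
$- 3054 b{\left(13 \right)} = - 3054 \left(\frac{1}{6} - \frac{13}{12}\right) = \left(-3054\right) \left(- \frac{11}{12}\right) = \frac{5599}{2}$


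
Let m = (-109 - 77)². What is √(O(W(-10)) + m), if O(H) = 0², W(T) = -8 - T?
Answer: 186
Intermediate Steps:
O(H) = 0
m = 34596 (m = (-186)² = 34596)
√(O(W(-10)) + m) = √(0 + 34596) = √34596 = 186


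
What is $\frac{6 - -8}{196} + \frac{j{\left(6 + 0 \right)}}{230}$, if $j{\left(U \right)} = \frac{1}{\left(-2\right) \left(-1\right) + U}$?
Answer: $\frac{927}{12880} \approx 0.071972$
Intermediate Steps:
$j{\left(U \right)} = \frac{1}{2 + U}$
$\frac{6 - -8}{196} + \frac{j{\left(6 + 0 \right)}}{230} = \frac{6 - -8}{196} + \frac{1}{\left(2 + \left(6 + 0\right)\right) 230} = \left(6 + 8\right) \frac{1}{196} + \frac{1}{2 + 6} \cdot \frac{1}{230} = 14 \cdot \frac{1}{196} + \frac{1}{8} \cdot \frac{1}{230} = \frac{1}{14} + \frac{1}{8} \cdot \frac{1}{230} = \frac{1}{14} + \frac{1}{1840} = \frac{927}{12880}$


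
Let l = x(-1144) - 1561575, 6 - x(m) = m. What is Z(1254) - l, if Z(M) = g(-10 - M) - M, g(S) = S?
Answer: 1557907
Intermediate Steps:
x(m) = 6 - m
Z(M) = -10 - 2*M (Z(M) = (-10 - M) - M = -10 - 2*M)
l = -1560425 (l = (6 - 1*(-1144)) - 1561575 = (6 + 1144) - 1561575 = 1150 - 1561575 = -1560425)
Z(1254) - l = (-10 - 2*1254) - 1*(-1560425) = (-10 - 2508) + 1560425 = -2518 + 1560425 = 1557907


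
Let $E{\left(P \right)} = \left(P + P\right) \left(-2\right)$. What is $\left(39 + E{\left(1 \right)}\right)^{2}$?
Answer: $1225$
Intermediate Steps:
$E{\left(P \right)} = - 4 P$ ($E{\left(P \right)} = 2 P \left(-2\right) = - 4 P$)
$\left(39 + E{\left(1 \right)}\right)^{2} = \left(39 - 4\right)^{2} = 35^{2} = 1225$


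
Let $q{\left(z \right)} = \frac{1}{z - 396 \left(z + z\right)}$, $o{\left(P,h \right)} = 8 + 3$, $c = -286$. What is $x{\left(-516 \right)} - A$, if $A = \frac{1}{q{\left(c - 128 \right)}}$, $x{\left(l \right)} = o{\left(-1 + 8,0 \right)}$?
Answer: $-327463$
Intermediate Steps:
$o{\left(P,h \right)} = 11$
$x{\left(l \right)} = 11$
$q{\left(z \right)} = - \frac{1}{791 z}$ ($q{\left(z \right)} = \frac{1}{z - 396 \cdot 2 z} = \frac{1}{z - 792 z} = \frac{1}{\left(-791\right) z} = - \frac{1}{791 z}$)
$A = 327474$ ($A = \frac{1}{\left(- \frac{1}{791}\right) \frac{1}{-286 - 128}} = \frac{1}{\left(- \frac{1}{791}\right) \frac{1}{-414}} = \frac{1}{\left(- \frac{1}{791}\right) \left(- \frac{1}{414}\right)} = \frac{1}{\frac{1}{327474}} = 327474$)
$x{\left(-516 \right)} - A = 11 - 327474 = -327463$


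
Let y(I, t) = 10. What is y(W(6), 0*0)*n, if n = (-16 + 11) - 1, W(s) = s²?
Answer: -60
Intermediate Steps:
n = -6 (n = -5 - 1 = -6)
y(W(6), 0*0)*n = 10*(-6) = -60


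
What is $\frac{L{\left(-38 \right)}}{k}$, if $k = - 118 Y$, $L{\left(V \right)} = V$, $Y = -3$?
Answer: $- \frac{19}{177} \approx -0.10734$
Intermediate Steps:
$k = 354$ ($k = \left(-118\right) \left(-3\right) = 354$)
$\frac{L{\left(-38 \right)}}{k} = - \frac{38}{354} = \left(-38\right) \frac{1}{354} = - \frac{19}{177}$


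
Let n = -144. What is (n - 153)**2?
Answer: 88209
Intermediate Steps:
(n - 153)**2 = (-144 - 153)**2 = (-297)**2 = 88209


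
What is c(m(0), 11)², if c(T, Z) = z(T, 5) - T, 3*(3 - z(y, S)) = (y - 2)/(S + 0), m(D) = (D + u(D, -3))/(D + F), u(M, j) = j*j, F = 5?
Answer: 8281/5625 ≈ 1.4722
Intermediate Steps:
u(M, j) = j²
m(D) = (9 + D)/(5 + D) (m(D) = (D + (-3)²)/(D + 5) = (D + 9)/(5 + D) = (9 + D)/(5 + D))
z(y, S) = 3 - (-2 + y)/(3*S) (z(y, S) = 3 - (y - 2)/(3*(S + 0)) = 3 - (-2 + y)/(3*S))
c(T, Z) = 47/15 - 16*T/15 (c(T, Z) = (⅓)*(2 - T + 9*5)/5 - T = (⅓)*(⅕)*(2 - T + 45) - T = (⅓)*(⅕)*(47 - T) - T = (47/15 - T/15) - T = 47/15 - 16*T/15)
c(m(0), 11)² = (47/15 - 16*(9 + 0)/(15*(5 + 0)))² = (47/15 - 16*9/(15*5))² = (47/15 - 16*9/75)² = (47/15 - 16/15*9/5)² = (47/15 - 48/25)² = (91/75)² = 8281/5625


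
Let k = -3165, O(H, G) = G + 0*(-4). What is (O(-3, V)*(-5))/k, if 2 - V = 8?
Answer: -2/211 ≈ -0.0094787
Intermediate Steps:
V = -6 (V = 2 - 1*8 = 2 - 8 = -6)
O(H, G) = G (O(H, G) = G + 0 = G)
(O(-3, V)*(-5))/k = -6*(-5)/(-3165) = 30*(-1/3165) = -2/211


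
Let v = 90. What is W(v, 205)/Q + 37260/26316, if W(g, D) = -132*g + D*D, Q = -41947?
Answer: 21379150/30663257 ≈ 0.69722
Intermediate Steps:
W(g, D) = D**2 - 132*g (W(g, D) = -132*g + D**2 = D**2 - 132*g)
W(v, 205)/Q + 37260/26316 = (205**2 - 132*90)/(-41947) + 37260/26316 = (42025 - 11880)*(-1/41947) + 37260*(1/26316) = 30145*(-1/41947) + 1035/731 = -30145/41947 + 1035/731 = 21379150/30663257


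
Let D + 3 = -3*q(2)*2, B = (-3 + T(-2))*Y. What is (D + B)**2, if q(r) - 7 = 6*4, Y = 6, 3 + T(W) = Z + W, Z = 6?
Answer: 40401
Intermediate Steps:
T(W) = 3 + W (T(W) = -3 + (6 + W) = 3 + W)
B = -12 (B = (-3 + (3 - 2))*6 = (-3 + 1)*6 = -2*6 = -12)
q(r) = 31 (q(r) = 7 + 6*4 = 7 + 24 = 31)
D = -189 (D = -3 - 3*31*2 = -3 - 93*2 = -3 - 186 = -189)
(D + B)**2 = (-189 - 12)**2 = (-201)**2 = 40401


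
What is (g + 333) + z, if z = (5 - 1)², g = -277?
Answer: 72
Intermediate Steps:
z = 16 (z = 4² = 16)
(g + 333) + z = (-277 + 333) + 16 = 56 + 16 = 72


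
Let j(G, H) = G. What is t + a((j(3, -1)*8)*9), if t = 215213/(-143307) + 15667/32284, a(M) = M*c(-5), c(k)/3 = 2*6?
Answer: 35971141564165/4626523188 ≈ 7775.0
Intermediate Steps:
c(k) = 36 (c(k) = 3*(2*6) = 3*12 = 36)
a(M) = 36*M (a(M) = M*36 = 36*M)
t = -4702745723/4626523188 (t = 215213*(-1/143307) + 15667*(1/32284) = -215213/143307 + 15667/32284 = -4702745723/4626523188 ≈ -1.0165)
t + a((j(3, -1)*8)*9) = -4702745723/4626523188 + 36*((3*8)*9) = -4702745723/4626523188 + 36*(24*9) = -4702745723/4626523188 + 36*216 = -4702745723/4626523188 + 7776 = 35971141564165/4626523188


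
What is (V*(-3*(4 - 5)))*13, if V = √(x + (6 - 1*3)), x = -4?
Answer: 39*I ≈ 39.0*I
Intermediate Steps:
V = I (V = √(-4 + (6 - 1*3)) = √(-4 + (6 - 3)) = √(-4 + 3) = √(-1) = I ≈ 1.0*I)
(V*(-3*(4 - 5)))*13 = (I*(-3*(4 - 5)))*13 = (I*(-3*(-1)))*13 = (I*3)*13 = (3*I)*13 = 39*I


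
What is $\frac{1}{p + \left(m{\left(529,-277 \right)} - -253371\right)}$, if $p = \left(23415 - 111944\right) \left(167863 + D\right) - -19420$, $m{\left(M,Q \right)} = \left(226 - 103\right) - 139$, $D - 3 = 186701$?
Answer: $- \frac{1}{31389189168} \approx -3.1858 \cdot 10^{-11}$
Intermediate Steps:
$D = 186704$ ($D = 3 + 186701 = 186704$)
$m{\left(M,Q \right)} = -16$ ($m{\left(M,Q \right)} = 123 - 139 = -16$)
$p = -31389442523$ ($p = \left(23415 - 111944\right) \left(167863 + 186704\right) - -19420 = \left(-88529\right) 354567 + 19420 = -31389461943 + 19420 = -31389442523$)
$\frac{1}{p + \left(m{\left(529,-277 \right)} - -253371\right)} = \frac{1}{-31389442523 - -253355} = \frac{1}{-31389442523 + \left(-16 + 253371\right)} = \frac{1}{-31389442523 + 253355} = \frac{1}{-31389189168} = - \frac{1}{31389189168}$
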